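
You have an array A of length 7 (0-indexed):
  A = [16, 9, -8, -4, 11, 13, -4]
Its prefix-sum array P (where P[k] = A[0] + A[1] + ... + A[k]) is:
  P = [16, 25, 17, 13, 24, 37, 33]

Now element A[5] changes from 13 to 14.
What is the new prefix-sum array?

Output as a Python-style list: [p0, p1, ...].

Answer: [16, 25, 17, 13, 24, 38, 34]

Derivation:
Change: A[5] 13 -> 14, delta = 1
P[k] for k < 5: unchanged (A[5] not included)
P[k] for k >= 5: shift by delta = 1
  P[0] = 16 + 0 = 16
  P[1] = 25 + 0 = 25
  P[2] = 17 + 0 = 17
  P[3] = 13 + 0 = 13
  P[4] = 24 + 0 = 24
  P[5] = 37 + 1 = 38
  P[6] = 33 + 1 = 34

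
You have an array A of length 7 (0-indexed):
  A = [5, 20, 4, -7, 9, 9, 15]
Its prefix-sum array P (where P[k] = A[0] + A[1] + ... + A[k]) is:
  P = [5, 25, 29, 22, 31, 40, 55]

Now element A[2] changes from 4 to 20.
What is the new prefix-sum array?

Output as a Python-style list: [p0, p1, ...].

Change: A[2] 4 -> 20, delta = 16
P[k] for k < 2: unchanged (A[2] not included)
P[k] for k >= 2: shift by delta = 16
  P[0] = 5 + 0 = 5
  P[1] = 25 + 0 = 25
  P[2] = 29 + 16 = 45
  P[3] = 22 + 16 = 38
  P[4] = 31 + 16 = 47
  P[5] = 40 + 16 = 56
  P[6] = 55 + 16 = 71

Answer: [5, 25, 45, 38, 47, 56, 71]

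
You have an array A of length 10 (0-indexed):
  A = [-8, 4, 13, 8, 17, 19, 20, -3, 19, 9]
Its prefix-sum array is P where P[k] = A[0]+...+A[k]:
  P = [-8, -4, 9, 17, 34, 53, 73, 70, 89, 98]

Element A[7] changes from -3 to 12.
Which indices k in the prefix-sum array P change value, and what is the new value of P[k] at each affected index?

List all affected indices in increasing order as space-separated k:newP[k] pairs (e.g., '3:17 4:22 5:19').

P[k] = A[0] + ... + A[k]
P[k] includes A[7] iff k >= 7
Affected indices: 7, 8, ..., 9; delta = 15
  P[7]: 70 + 15 = 85
  P[8]: 89 + 15 = 104
  P[9]: 98 + 15 = 113

Answer: 7:85 8:104 9:113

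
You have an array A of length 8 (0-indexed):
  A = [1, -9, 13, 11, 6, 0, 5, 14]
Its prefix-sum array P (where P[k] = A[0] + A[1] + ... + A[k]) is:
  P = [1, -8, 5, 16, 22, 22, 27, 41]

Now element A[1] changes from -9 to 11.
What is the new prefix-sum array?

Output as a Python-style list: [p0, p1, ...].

Answer: [1, 12, 25, 36, 42, 42, 47, 61]

Derivation:
Change: A[1] -9 -> 11, delta = 20
P[k] for k < 1: unchanged (A[1] not included)
P[k] for k >= 1: shift by delta = 20
  P[0] = 1 + 0 = 1
  P[1] = -8 + 20 = 12
  P[2] = 5 + 20 = 25
  P[3] = 16 + 20 = 36
  P[4] = 22 + 20 = 42
  P[5] = 22 + 20 = 42
  P[6] = 27 + 20 = 47
  P[7] = 41 + 20 = 61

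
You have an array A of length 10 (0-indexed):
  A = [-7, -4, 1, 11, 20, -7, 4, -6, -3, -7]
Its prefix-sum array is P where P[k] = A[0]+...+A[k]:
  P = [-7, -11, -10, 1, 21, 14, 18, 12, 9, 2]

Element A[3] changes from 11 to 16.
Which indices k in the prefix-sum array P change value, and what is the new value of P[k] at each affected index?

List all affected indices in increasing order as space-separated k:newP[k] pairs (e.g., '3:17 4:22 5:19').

Answer: 3:6 4:26 5:19 6:23 7:17 8:14 9:7

Derivation:
P[k] = A[0] + ... + A[k]
P[k] includes A[3] iff k >= 3
Affected indices: 3, 4, ..., 9; delta = 5
  P[3]: 1 + 5 = 6
  P[4]: 21 + 5 = 26
  P[5]: 14 + 5 = 19
  P[6]: 18 + 5 = 23
  P[7]: 12 + 5 = 17
  P[8]: 9 + 5 = 14
  P[9]: 2 + 5 = 7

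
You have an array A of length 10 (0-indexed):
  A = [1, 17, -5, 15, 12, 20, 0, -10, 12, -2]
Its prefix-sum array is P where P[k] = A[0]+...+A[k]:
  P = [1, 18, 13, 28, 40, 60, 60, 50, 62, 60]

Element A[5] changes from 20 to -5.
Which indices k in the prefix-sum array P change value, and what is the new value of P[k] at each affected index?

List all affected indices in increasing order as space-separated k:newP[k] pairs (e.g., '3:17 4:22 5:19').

Answer: 5:35 6:35 7:25 8:37 9:35

Derivation:
P[k] = A[0] + ... + A[k]
P[k] includes A[5] iff k >= 5
Affected indices: 5, 6, ..., 9; delta = -25
  P[5]: 60 + -25 = 35
  P[6]: 60 + -25 = 35
  P[7]: 50 + -25 = 25
  P[8]: 62 + -25 = 37
  P[9]: 60 + -25 = 35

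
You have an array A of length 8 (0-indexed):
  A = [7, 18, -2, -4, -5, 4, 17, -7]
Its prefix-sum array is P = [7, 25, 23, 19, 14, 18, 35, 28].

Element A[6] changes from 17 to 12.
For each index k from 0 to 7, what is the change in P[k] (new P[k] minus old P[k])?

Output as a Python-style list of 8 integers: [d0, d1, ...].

Element change: A[6] 17 -> 12, delta = -5
For k < 6: P[k] unchanged, delta_P[k] = 0
For k >= 6: P[k] shifts by exactly -5
Delta array: [0, 0, 0, 0, 0, 0, -5, -5]

Answer: [0, 0, 0, 0, 0, 0, -5, -5]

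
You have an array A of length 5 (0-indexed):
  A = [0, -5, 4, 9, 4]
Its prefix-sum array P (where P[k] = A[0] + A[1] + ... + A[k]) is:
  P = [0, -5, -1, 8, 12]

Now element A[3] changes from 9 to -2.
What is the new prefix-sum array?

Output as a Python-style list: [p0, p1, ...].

Answer: [0, -5, -1, -3, 1]

Derivation:
Change: A[3] 9 -> -2, delta = -11
P[k] for k < 3: unchanged (A[3] not included)
P[k] for k >= 3: shift by delta = -11
  P[0] = 0 + 0 = 0
  P[1] = -5 + 0 = -5
  P[2] = -1 + 0 = -1
  P[3] = 8 + -11 = -3
  P[4] = 12 + -11 = 1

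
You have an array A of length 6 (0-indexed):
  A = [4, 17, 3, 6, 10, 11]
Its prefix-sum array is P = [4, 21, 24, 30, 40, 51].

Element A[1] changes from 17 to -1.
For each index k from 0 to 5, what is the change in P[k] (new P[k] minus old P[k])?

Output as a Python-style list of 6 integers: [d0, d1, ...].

Element change: A[1] 17 -> -1, delta = -18
For k < 1: P[k] unchanged, delta_P[k] = 0
For k >= 1: P[k] shifts by exactly -18
Delta array: [0, -18, -18, -18, -18, -18]

Answer: [0, -18, -18, -18, -18, -18]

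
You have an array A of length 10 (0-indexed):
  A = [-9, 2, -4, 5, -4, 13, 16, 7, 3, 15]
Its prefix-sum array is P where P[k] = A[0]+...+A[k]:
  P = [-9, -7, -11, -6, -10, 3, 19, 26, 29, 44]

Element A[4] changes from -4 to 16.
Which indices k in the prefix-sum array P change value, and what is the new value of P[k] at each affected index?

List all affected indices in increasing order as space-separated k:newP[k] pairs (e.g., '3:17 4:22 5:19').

Answer: 4:10 5:23 6:39 7:46 8:49 9:64

Derivation:
P[k] = A[0] + ... + A[k]
P[k] includes A[4] iff k >= 4
Affected indices: 4, 5, ..., 9; delta = 20
  P[4]: -10 + 20 = 10
  P[5]: 3 + 20 = 23
  P[6]: 19 + 20 = 39
  P[7]: 26 + 20 = 46
  P[8]: 29 + 20 = 49
  P[9]: 44 + 20 = 64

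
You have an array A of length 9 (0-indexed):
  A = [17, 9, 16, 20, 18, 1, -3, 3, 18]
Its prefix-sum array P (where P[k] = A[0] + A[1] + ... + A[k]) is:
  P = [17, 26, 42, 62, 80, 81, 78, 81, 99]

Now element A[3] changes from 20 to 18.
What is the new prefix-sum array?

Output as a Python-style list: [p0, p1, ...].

Answer: [17, 26, 42, 60, 78, 79, 76, 79, 97]

Derivation:
Change: A[3] 20 -> 18, delta = -2
P[k] for k < 3: unchanged (A[3] not included)
P[k] for k >= 3: shift by delta = -2
  P[0] = 17 + 0 = 17
  P[1] = 26 + 0 = 26
  P[2] = 42 + 0 = 42
  P[3] = 62 + -2 = 60
  P[4] = 80 + -2 = 78
  P[5] = 81 + -2 = 79
  P[6] = 78 + -2 = 76
  P[7] = 81 + -2 = 79
  P[8] = 99 + -2 = 97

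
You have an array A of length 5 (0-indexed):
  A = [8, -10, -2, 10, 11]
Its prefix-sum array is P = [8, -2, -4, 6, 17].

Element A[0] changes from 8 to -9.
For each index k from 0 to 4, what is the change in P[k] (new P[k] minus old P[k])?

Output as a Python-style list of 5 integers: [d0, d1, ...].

Answer: [-17, -17, -17, -17, -17]

Derivation:
Element change: A[0] 8 -> -9, delta = -17
For k < 0: P[k] unchanged, delta_P[k] = 0
For k >= 0: P[k] shifts by exactly -17
Delta array: [-17, -17, -17, -17, -17]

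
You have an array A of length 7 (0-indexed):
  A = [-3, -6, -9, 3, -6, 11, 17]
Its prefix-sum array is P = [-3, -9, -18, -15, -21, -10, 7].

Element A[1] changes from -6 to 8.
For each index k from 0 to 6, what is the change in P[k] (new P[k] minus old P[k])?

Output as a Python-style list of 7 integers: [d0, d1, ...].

Element change: A[1] -6 -> 8, delta = 14
For k < 1: P[k] unchanged, delta_P[k] = 0
For k >= 1: P[k] shifts by exactly 14
Delta array: [0, 14, 14, 14, 14, 14, 14]

Answer: [0, 14, 14, 14, 14, 14, 14]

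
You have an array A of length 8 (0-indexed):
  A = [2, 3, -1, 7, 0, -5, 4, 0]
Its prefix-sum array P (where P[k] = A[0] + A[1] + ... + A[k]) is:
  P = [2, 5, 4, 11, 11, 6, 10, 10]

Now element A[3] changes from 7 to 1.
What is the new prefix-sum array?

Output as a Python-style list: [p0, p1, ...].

Answer: [2, 5, 4, 5, 5, 0, 4, 4]

Derivation:
Change: A[3] 7 -> 1, delta = -6
P[k] for k < 3: unchanged (A[3] not included)
P[k] for k >= 3: shift by delta = -6
  P[0] = 2 + 0 = 2
  P[1] = 5 + 0 = 5
  P[2] = 4 + 0 = 4
  P[3] = 11 + -6 = 5
  P[4] = 11 + -6 = 5
  P[5] = 6 + -6 = 0
  P[6] = 10 + -6 = 4
  P[7] = 10 + -6 = 4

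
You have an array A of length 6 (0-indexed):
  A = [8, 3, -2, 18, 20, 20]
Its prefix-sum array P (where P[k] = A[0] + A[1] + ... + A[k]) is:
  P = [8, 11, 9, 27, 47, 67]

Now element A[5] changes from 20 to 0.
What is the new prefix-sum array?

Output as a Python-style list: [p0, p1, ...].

Change: A[5] 20 -> 0, delta = -20
P[k] for k < 5: unchanged (A[5] not included)
P[k] for k >= 5: shift by delta = -20
  P[0] = 8 + 0 = 8
  P[1] = 11 + 0 = 11
  P[2] = 9 + 0 = 9
  P[3] = 27 + 0 = 27
  P[4] = 47 + 0 = 47
  P[5] = 67 + -20 = 47

Answer: [8, 11, 9, 27, 47, 47]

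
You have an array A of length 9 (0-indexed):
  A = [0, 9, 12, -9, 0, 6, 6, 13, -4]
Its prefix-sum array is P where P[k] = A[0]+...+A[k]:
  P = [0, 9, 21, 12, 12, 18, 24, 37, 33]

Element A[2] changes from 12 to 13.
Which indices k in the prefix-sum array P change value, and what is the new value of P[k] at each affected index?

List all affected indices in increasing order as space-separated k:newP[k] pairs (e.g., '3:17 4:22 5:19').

P[k] = A[0] + ... + A[k]
P[k] includes A[2] iff k >= 2
Affected indices: 2, 3, ..., 8; delta = 1
  P[2]: 21 + 1 = 22
  P[3]: 12 + 1 = 13
  P[4]: 12 + 1 = 13
  P[5]: 18 + 1 = 19
  P[6]: 24 + 1 = 25
  P[7]: 37 + 1 = 38
  P[8]: 33 + 1 = 34

Answer: 2:22 3:13 4:13 5:19 6:25 7:38 8:34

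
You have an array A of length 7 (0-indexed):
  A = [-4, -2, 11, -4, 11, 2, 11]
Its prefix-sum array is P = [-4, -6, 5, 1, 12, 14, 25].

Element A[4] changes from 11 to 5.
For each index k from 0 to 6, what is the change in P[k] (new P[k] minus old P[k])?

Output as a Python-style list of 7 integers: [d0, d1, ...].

Element change: A[4] 11 -> 5, delta = -6
For k < 4: P[k] unchanged, delta_P[k] = 0
For k >= 4: P[k] shifts by exactly -6
Delta array: [0, 0, 0, 0, -6, -6, -6]

Answer: [0, 0, 0, 0, -6, -6, -6]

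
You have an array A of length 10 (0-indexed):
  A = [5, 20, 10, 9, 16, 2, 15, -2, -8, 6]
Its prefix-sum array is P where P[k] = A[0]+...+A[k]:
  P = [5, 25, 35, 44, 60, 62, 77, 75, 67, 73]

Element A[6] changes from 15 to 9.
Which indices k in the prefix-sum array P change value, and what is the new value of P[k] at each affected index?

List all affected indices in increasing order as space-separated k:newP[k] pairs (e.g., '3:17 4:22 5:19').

P[k] = A[0] + ... + A[k]
P[k] includes A[6] iff k >= 6
Affected indices: 6, 7, ..., 9; delta = -6
  P[6]: 77 + -6 = 71
  P[7]: 75 + -6 = 69
  P[8]: 67 + -6 = 61
  P[9]: 73 + -6 = 67

Answer: 6:71 7:69 8:61 9:67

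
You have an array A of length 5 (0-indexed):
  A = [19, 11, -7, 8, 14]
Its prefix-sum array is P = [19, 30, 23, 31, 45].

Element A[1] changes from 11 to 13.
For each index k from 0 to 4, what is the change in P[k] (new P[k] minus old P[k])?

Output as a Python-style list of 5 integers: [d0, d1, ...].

Element change: A[1] 11 -> 13, delta = 2
For k < 1: P[k] unchanged, delta_P[k] = 0
For k >= 1: P[k] shifts by exactly 2
Delta array: [0, 2, 2, 2, 2]

Answer: [0, 2, 2, 2, 2]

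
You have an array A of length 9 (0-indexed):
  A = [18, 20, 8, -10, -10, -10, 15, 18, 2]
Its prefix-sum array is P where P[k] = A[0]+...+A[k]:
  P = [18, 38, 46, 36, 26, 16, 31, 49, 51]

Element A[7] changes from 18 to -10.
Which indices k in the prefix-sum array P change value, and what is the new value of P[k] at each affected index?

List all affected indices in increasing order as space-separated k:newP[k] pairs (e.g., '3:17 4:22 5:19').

Answer: 7:21 8:23

Derivation:
P[k] = A[0] + ... + A[k]
P[k] includes A[7] iff k >= 7
Affected indices: 7, 8, ..., 8; delta = -28
  P[7]: 49 + -28 = 21
  P[8]: 51 + -28 = 23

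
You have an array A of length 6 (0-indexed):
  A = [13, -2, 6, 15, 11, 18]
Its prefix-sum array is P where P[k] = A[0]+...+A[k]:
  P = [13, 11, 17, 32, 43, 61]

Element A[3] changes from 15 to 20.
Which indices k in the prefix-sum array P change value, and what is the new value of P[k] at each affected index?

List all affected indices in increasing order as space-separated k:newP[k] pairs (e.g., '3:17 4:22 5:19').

P[k] = A[0] + ... + A[k]
P[k] includes A[3] iff k >= 3
Affected indices: 3, 4, ..., 5; delta = 5
  P[3]: 32 + 5 = 37
  P[4]: 43 + 5 = 48
  P[5]: 61 + 5 = 66

Answer: 3:37 4:48 5:66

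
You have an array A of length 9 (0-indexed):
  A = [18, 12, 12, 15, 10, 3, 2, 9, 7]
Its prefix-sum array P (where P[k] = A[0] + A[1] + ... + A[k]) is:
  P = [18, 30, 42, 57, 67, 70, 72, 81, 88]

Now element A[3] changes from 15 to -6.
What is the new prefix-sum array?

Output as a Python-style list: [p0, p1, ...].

Change: A[3] 15 -> -6, delta = -21
P[k] for k < 3: unchanged (A[3] not included)
P[k] for k >= 3: shift by delta = -21
  P[0] = 18 + 0 = 18
  P[1] = 30 + 0 = 30
  P[2] = 42 + 0 = 42
  P[3] = 57 + -21 = 36
  P[4] = 67 + -21 = 46
  P[5] = 70 + -21 = 49
  P[6] = 72 + -21 = 51
  P[7] = 81 + -21 = 60
  P[8] = 88 + -21 = 67

Answer: [18, 30, 42, 36, 46, 49, 51, 60, 67]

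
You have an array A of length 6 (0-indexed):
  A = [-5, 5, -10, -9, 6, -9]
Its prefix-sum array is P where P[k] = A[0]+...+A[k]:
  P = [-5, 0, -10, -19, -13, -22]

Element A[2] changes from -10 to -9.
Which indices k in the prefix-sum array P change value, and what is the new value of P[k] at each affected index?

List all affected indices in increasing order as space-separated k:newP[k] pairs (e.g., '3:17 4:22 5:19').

Answer: 2:-9 3:-18 4:-12 5:-21

Derivation:
P[k] = A[0] + ... + A[k]
P[k] includes A[2] iff k >= 2
Affected indices: 2, 3, ..., 5; delta = 1
  P[2]: -10 + 1 = -9
  P[3]: -19 + 1 = -18
  P[4]: -13 + 1 = -12
  P[5]: -22 + 1 = -21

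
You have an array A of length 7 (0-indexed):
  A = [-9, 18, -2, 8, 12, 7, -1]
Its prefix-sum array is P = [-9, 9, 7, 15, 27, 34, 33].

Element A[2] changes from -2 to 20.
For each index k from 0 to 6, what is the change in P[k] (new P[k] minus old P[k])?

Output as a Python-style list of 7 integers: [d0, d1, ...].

Answer: [0, 0, 22, 22, 22, 22, 22]

Derivation:
Element change: A[2] -2 -> 20, delta = 22
For k < 2: P[k] unchanged, delta_P[k] = 0
For k >= 2: P[k] shifts by exactly 22
Delta array: [0, 0, 22, 22, 22, 22, 22]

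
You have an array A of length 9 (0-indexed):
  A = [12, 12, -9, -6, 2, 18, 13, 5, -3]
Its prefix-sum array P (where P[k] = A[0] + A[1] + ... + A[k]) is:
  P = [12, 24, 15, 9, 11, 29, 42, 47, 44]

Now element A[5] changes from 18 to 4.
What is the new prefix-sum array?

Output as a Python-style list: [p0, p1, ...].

Change: A[5] 18 -> 4, delta = -14
P[k] for k < 5: unchanged (A[5] not included)
P[k] for k >= 5: shift by delta = -14
  P[0] = 12 + 0 = 12
  P[1] = 24 + 0 = 24
  P[2] = 15 + 0 = 15
  P[3] = 9 + 0 = 9
  P[4] = 11 + 0 = 11
  P[5] = 29 + -14 = 15
  P[6] = 42 + -14 = 28
  P[7] = 47 + -14 = 33
  P[8] = 44 + -14 = 30

Answer: [12, 24, 15, 9, 11, 15, 28, 33, 30]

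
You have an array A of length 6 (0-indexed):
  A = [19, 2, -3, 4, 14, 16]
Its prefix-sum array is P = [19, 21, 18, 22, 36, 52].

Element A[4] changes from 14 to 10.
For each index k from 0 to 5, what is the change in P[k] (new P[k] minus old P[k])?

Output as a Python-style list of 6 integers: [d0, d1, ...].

Answer: [0, 0, 0, 0, -4, -4]

Derivation:
Element change: A[4] 14 -> 10, delta = -4
For k < 4: P[k] unchanged, delta_P[k] = 0
For k >= 4: P[k] shifts by exactly -4
Delta array: [0, 0, 0, 0, -4, -4]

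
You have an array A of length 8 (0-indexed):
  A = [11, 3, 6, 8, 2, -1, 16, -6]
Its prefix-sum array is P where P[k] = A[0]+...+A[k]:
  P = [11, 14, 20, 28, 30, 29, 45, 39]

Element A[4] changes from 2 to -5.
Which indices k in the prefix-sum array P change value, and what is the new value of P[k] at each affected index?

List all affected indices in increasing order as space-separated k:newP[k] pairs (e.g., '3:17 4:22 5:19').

Answer: 4:23 5:22 6:38 7:32

Derivation:
P[k] = A[0] + ... + A[k]
P[k] includes A[4] iff k >= 4
Affected indices: 4, 5, ..., 7; delta = -7
  P[4]: 30 + -7 = 23
  P[5]: 29 + -7 = 22
  P[6]: 45 + -7 = 38
  P[7]: 39 + -7 = 32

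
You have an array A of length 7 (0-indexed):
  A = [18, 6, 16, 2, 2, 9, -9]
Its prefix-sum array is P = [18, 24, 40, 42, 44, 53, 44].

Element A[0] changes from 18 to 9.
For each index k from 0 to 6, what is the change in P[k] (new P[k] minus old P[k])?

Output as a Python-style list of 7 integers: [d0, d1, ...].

Answer: [-9, -9, -9, -9, -9, -9, -9]

Derivation:
Element change: A[0] 18 -> 9, delta = -9
For k < 0: P[k] unchanged, delta_P[k] = 0
For k >= 0: P[k] shifts by exactly -9
Delta array: [-9, -9, -9, -9, -9, -9, -9]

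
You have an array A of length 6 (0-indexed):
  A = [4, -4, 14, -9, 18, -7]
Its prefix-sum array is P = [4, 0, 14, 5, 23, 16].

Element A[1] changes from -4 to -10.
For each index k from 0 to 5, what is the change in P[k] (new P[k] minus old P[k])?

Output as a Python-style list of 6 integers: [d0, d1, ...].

Element change: A[1] -4 -> -10, delta = -6
For k < 1: P[k] unchanged, delta_P[k] = 0
For k >= 1: P[k] shifts by exactly -6
Delta array: [0, -6, -6, -6, -6, -6]

Answer: [0, -6, -6, -6, -6, -6]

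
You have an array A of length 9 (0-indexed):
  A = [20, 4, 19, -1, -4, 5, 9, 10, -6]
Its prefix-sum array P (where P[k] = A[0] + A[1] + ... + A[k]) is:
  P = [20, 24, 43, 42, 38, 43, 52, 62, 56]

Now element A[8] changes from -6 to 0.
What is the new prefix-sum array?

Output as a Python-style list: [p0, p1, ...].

Change: A[8] -6 -> 0, delta = 6
P[k] for k < 8: unchanged (A[8] not included)
P[k] for k >= 8: shift by delta = 6
  P[0] = 20 + 0 = 20
  P[1] = 24 + 0 = 24
  P[2] = 43 + 0 = 43
  P[3] = 42 + 0 = 42
  P[4] = 38 + 0 = 38
  P[5] = 43 + 0 = 43
  P[6] = 52 + 0 = 52
  P[7] = 62 + 0 = 62
  P[8] = 56 + 6 = 62

Answer: [20, 24, 43, 42, 38, 43, 52, 62, 62]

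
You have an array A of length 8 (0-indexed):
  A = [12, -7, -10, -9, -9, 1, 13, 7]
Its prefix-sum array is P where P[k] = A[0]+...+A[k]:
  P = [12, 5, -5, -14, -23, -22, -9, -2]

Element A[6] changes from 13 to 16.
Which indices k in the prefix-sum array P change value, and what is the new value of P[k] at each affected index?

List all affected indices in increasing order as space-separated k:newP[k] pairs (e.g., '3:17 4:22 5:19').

Answer: 6:-6 7:1

Derivation:
P[k] = A[0] + ... + A[k]
P[k] includes A[6] iff k >= 6
Affected indices: 6, 7, ..., 7; delta = 3
  P[6]: -9 + 3 = -6
  P[7]: -2 + 3 = 1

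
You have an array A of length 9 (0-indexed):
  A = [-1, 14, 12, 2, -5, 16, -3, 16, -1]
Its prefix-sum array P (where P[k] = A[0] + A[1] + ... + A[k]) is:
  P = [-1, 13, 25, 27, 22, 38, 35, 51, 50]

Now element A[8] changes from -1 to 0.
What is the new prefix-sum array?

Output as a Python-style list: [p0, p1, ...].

Answer: [-1, 13, 25, 27, 22, 38, 35, 51, 51]

Derivation:
Change: A[8] -1 -> 0, delta = 1
P[k] for k < 8: unchanged (A[8] not included)
P[k] for k >= 8: shift by delta = 1
  P[0] = -1 + 0 = -1
  P[1] = 13 + 0 = 13
  P[2] = 25 + 0 = 25
  P[3] = 27 + 0 = 27
  P[4] = 22 + 0 = 22
  P[5] = 38 + 0 = 38
  P[6] = 35 + 0 = 35
  P[7] = 51 + 0 = 51
  P[8] = 50 + 1 = 51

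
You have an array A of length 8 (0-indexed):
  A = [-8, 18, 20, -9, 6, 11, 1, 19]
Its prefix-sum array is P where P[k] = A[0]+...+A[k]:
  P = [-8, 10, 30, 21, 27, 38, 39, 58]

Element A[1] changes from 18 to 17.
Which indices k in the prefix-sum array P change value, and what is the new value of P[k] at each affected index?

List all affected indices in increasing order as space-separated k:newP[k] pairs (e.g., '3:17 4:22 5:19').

P[k] = A[0] + ... + A[k]
P[k] includes A[1] iff k >= 1
Affected indices: 1, 2, ..., 7; delta = -1
  P[1]: 10 + -1 = 9
  P[2]: 30 + -1 = 29
  P[3]: 21 + -1 = 20
  P[4]: 27 + -1 = 26
  P[5]: 38 + -1 = 37
  P[6]: 39 + -1 = 38
  P[7]: 58 + -1 = 57

Answer: 1:9 2:29 3:20 4:26 5:37 6:38 7:57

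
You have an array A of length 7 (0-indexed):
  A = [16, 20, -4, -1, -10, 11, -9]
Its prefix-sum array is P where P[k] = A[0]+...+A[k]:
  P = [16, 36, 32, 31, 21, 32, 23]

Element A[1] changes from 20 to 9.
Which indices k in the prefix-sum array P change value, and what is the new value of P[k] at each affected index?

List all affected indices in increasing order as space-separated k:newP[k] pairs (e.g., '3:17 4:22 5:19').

P[k] = A[0] + ... + A[k]
P[k] includes A[1] iff k >= 1
Affected indices: 1, 2, ..., 6; delta = -11
  P[1]: 36 + -11 = 25
  P[2]: 32 + -11 = 21
  P[3]: 31 + -11 = 20
  P[4]: 21 + -11 = 10
  P[5]: 32 + -11 = 21
  P[6]: 23 + -11 = 12

Answer: 1:25 2:21 3:20 4:10 5:21 6:12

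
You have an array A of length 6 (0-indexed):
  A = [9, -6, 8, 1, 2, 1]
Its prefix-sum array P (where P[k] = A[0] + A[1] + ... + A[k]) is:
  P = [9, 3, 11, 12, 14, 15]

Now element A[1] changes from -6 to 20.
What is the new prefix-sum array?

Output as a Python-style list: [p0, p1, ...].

Change: A[1] -6 -> 20, delta = 26
P[k] for k < 1: unchanged (A[1] not included)
P[k] for k >= 1: shift by delta = 26
  P[0] = 9 + 0 = 9
  P[1] = 3 + 26 = 29
  P[2] = 11 + 26 = 37
  P[3] = 12 + 26 = 38
  P[4] = 14 + 26 = 40
  P[5] = 15 + 26 = 41

Answer: [9, 29, 37, 38, 40, 41]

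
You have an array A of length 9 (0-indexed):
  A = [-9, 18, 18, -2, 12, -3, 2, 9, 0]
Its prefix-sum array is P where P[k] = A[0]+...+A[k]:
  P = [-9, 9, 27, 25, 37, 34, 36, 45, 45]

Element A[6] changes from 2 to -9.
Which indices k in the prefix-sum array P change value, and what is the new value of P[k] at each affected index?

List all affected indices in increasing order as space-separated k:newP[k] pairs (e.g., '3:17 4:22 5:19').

Answer: 6:25 7:34 8:34

Derivation:
P[k] = A[0] + ... + A[k]
P[k] includes A[6] iff k >= 6
Affected indices: 6, 7, ..., 8; delta = -11
  P[6]: 36 + -11 = 25
  P[7]: 45 + -11 = 34
  P[8]: 45 + -11 = 34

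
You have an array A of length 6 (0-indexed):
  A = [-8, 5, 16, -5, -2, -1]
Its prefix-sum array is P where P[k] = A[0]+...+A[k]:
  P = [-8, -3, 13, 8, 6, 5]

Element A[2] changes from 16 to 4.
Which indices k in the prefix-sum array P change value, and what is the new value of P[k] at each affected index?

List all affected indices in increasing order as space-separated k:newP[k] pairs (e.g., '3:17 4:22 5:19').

P[k] = A[0] + ... + A[k]
P[k] includes A[2] iff k >= 2
Affected indices: 2, 3, ..., 5; delta = -12
  P[2]: 13 + -12 = 1
  P[3]: 8 + -12 = -4
  P[4]: 6 + -12 = -6
  P[5]: 5 + -12 = -7

Answer: 2:1 3:-4 4:-6 5:-7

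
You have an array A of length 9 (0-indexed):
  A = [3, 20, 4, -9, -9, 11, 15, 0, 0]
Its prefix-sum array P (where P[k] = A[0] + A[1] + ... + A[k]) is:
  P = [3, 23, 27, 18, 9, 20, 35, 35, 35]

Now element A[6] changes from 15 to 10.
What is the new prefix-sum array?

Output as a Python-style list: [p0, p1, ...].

Change: A[6] 15 -> 10, delta = -5
P[k] for k < 6: unchanged (A[6] not included)
P[k] for k >= 6: shift by delta = -5
  P[0] = 3 + 0 = 3
  P[1] = 23 + 0 = 23
  P[2] = 27 + 0 = 27
  P[3] = 18 + 0 = 18
  P[4] = 9 + 0 = 9
  P[5] = 20 + 0 = 20
  P[6] = 35 + -5 = 30
  P[7] = 35 + -5 = 30
  P[8] = 35 + -5 = 30

Answer: [3, 23, 27, 18, 9, 20, 30, 30, 30]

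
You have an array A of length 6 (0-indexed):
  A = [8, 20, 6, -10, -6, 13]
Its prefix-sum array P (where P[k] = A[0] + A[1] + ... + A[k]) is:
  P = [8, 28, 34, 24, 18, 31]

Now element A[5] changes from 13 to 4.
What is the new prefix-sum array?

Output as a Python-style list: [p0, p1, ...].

Change: A[5] 13 -> 4, delta = -9
P[k] for k < 5: unchanged (A[5] not included)
P[k] for k >= 5: shift by delta = -9
  P[0] = 8 + 0 = 8
  P[1] = 28 + 0 = 28
  P[2] = 34 + 0 = 34
  P[3] = 24 + 0 = 24
  P[4] = 18 + 0 = 18
  P[5] = 31 + -9 = 22

Answer: [8, 28, 34, 24, 18, 22]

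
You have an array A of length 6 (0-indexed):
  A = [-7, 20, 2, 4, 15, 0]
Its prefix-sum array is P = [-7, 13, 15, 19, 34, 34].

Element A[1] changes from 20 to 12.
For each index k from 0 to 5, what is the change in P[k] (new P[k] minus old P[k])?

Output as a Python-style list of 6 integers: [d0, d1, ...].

Element change: A[1] 20 -> 12, delta = -8
For k < 1: P[k] unchanged, delta_P[k] = 0
For k >= 1: P[k] shifts by exactly -8
Delta array: [0, -8, -8, -8, -8, -8]

Answer: [0, -8, -8, -8, -8, -8]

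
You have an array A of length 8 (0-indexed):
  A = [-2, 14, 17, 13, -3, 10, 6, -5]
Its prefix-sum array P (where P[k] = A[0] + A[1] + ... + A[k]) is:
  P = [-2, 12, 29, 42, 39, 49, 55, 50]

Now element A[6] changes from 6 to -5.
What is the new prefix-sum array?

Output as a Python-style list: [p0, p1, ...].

Change: A[6] 6 -> -5, delta = -11
P[k] for k < 6: unchanged (A[6] not included)
P[k] for k >= 6: shift by delta = -11
  P[0] = -2 + 0 = -2
  P[1] = 12 + 0 = 12
  P[2] = 29 + 0 = 29
  P[3] = 42 + 0 = 42
  P[4] = 39 + 0 = 39
  P[5] = 49 + 0 = 49
  P[6] = 55 + -11 = 44
  P[7] = 50 + -11 = 39

Answer: [-2, 12, 29, 42, 39, 49, 44, 39]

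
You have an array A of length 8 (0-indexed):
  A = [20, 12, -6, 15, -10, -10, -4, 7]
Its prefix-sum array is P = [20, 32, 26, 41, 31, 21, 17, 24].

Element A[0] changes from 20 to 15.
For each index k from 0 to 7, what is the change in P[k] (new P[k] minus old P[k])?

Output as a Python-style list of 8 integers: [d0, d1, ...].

Element change: A[0] 20 -> 15, delta = -5
For k < 0: P[k] unchanged, delta_P[k] = 0
For k >= 0: P[k] shifts by exactly -5
Delta array: [-5, -5, -5, -5, -5, -5, -5, -5]

Answer: [-5, -5, -5, -5, -5, -5, -5, -5]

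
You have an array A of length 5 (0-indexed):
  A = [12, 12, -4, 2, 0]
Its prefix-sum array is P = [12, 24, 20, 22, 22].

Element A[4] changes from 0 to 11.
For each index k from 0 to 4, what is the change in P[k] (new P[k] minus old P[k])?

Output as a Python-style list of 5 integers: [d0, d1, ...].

Element change: A[4] 0 -> 11, delta = 11
For k < 4: P[k] unchanged, delta_P[k] = 0
For k >= 4: P[k] shifts by exactly 11
Delta array: [0, 0, 0, 0, 11]

Answer: [0, 0, 0, 0, 11]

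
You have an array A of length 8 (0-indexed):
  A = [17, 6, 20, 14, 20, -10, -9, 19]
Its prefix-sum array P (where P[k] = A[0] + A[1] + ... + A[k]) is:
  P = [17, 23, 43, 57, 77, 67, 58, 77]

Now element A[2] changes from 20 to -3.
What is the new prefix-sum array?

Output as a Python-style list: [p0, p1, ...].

Change: A[2] 20 -> -3, delta = -23
P[k] for k < 2: unchanged (A[2] not included)
P[k] for k >= 2: shift by delta = -23
  P[0] = 17 + 0 = 17
  P[1] = 23 + 0 = 23
  P[2] = 43 + -23 = 20
  P[3] = 57 + -23 = 34
  P[4] = 77 + -23 = 54
  P[5] = 67 + -23 = 44
  P[6] = 58 + -23 = 35
  P[7] = 77 + -23 = 54

Answer: [17, 23, 20, 34, 54, 44, 35, 54]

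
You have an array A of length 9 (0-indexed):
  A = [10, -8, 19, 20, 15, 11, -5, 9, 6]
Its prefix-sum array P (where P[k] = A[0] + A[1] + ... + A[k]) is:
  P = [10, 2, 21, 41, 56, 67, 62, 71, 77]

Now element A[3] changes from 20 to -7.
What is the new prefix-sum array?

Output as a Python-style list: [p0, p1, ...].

Answer: [10, 2, 21, 14, 29, 40, 35, 44, 50]

Derivation:
Change: A[3] 20 -> -7, delta = -27
P[k] for k < 3: unchanged (A[3] not included)
P[k] for k >= 3: shift by delta = -27
  P[0] = 10 + 0 = 10
  P[1] = 2 + 0 = 2
  P[2] = 21 + 0 = 21
  P[3] = 41 + -27 = 14
  P[4] = 56 + -27 = 29
  P[5] = 67 + -27 = 40
  P[6] = 62 + -27 = 35
  P[7] = 71 + -27 = 44
  P[8] = 77 + -27 = 50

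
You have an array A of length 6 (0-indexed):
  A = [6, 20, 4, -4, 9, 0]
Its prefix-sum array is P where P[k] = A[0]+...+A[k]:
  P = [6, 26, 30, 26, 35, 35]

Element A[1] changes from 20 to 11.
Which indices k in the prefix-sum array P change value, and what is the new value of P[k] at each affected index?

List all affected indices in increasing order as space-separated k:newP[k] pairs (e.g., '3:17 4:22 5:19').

Answer: 1:17 2:21 3:17 4:26 5:26

Derivation:
P[k] = A[0] + ... + A[k]
P[k] includes A[1] iff k >= 1
Affected indices: 1, 2, ..., 5; delta = -9
  P[1]: 26 + -9 = 17
  P[2]: 30 + -9 = 21
  P[3]: 26 + -9 = 17
  P[4]: 35 + -9 = 26
  P[5]: 35 + -9 = 26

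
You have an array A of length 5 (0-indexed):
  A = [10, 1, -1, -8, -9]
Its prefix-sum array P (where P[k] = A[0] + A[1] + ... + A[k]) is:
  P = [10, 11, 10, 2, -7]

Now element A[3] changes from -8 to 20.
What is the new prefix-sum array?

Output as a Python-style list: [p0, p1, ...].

Change: A[3] -8 -> 20, delta = 28
P[k] for k < 3: unchanged (A[3] not included)
P[k] for k >= 3: shift by delta = 28
  P[0] = 10 + 0 = 10
  P[1] = 11 + 0 = 11
  P[2] = 10 + 0 = 10
  P[3] = 2 + 28 = 30
  P[4] = -7 + 28 = 21

Answer: [10, 11, 10, 30, 21]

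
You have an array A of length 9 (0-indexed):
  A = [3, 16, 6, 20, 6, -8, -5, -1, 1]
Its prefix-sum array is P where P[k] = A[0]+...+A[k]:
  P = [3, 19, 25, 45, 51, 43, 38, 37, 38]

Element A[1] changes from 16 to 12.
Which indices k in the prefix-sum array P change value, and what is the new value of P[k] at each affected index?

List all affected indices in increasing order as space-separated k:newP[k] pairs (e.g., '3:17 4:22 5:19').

Answer: 1:15 2:21 3:41 4:47 5:39 6:34 7:33 8:34

Derivation:
P[k] = A[0] + ... + A[k]
P[k] includes A[1] iff k >= 1
Affected indices: 1, 2, ..., 8; delta = -4
  P[1]: 19 + -4 = 15
  P[2]: 25 + -4 = 21
  P[3]: 45 + -4 = 41
  P[4]: 51 + -4 = 47
  P[5]: 43 + -4 = 39
  P[6]: 38 + -4 = 34
  P[7]: 37 + -4 = 33
  P[8]: 38 + -4 = 34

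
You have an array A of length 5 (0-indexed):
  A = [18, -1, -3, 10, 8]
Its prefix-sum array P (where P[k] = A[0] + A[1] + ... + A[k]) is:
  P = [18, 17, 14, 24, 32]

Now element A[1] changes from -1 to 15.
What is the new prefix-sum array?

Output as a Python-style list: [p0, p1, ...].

Answer: [18, 33, 30, 40, 48]

Derivation:
Change: A[1] -1 -> 15, delta = 16
P[k] for k < 1: unchanged (A[1] not included)
P[k] for k >= 1: shift by delta = 16
  P[0] = 18 + 0 = 18
  P[1] = 17 + 16 = 33
  P[2] = 14 + 16 = 30
  P[3] = 24 + 16 = 40
  P[4] = 32 + 16 = 48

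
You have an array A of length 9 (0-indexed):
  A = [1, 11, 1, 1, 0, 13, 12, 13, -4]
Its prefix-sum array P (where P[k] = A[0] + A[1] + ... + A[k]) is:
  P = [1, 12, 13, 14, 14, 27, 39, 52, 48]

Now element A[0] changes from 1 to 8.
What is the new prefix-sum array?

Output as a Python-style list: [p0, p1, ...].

Answer: [8, 19, 20, 21, 21, 34, 46, 59, 55]

Derivation:
Change: A[0] 1 -> 8, delta = 7
P[k] for k < 0: unchanged (A[0] not included)
P[k] for k >= 0: shift by delta = 7
  P[0] = 1 + 7 = 8
  P[1] = 12 + 7 = 19
  P[2] = 13 + 7 = 20
  P[3] = 14 + 7 = 21
  P[4] = 14 + 7 = 21
  P[5] = 27 + 7 = 34
  P[6] = 39 + 7 = 46
  P[7] = 52 + 7 = 59
  P[8] = 48 + 7 = 55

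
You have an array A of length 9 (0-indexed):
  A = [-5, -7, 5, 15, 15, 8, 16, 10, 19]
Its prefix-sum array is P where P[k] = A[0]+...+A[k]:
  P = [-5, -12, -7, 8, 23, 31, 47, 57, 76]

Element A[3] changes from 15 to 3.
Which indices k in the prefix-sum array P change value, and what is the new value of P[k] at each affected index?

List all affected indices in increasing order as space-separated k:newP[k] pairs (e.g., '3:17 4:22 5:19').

P[k] = A[0] + ... + A[k]
P[k] includes A[3] iff k >= 3
Affected indices: 3, 4, ..., 8; delta = -12
  P[3]: 8 + -12 = -4
  P[4]: 23 + -12 = 11
  P[5]: 31 + -12 = 19
  P[6]: 47 + -12 = 35
  P[7]: 57 + -12 = 45
  P[8]: 76 + -12 = 64

Answer: 3:-4 4:11 5:19 6:35 7:45 8:64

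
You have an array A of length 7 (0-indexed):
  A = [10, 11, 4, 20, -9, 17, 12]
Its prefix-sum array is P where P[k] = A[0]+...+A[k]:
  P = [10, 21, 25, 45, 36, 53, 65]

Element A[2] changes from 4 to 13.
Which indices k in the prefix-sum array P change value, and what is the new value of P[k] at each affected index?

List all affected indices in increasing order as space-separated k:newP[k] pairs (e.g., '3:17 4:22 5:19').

Answer: 2:34 3:54 4:45 5:62 6:74

Derivation:
P[k] = A[0] + ... + A[k]
P[k] includes A[2] iff k >= 2
Affected indices: 2, 3, ..., 6; delta = 9
  P[2]: 25 + 9 = 34
  P[3]: 45 + 9 = 54
  P[4]: 36 + 9 = 45
  P[5]: 53 + 9 = 62
  P[6]: 65 + 9 = 74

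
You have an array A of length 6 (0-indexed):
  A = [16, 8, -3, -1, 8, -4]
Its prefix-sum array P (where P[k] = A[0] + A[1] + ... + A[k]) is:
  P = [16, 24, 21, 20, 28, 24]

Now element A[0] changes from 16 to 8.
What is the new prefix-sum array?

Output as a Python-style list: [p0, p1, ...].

Change: A[0] 16 -> 8, delta = -8
P[k] for k < 0: unchanged (A[0] not included)
P[k] for k >= 0: shift by delta = -8
  P[0] = 16 + -8 = 8
  P[1] = 24 + -8 = 16
  P[2] = 21 + -8 = 13
  P[3] = 20 + -8 = 12
  P[4] = 28 + -8 = 20
  P[5] = 24 + -8 = 16

Answer: [8, 16, 13, 12, 20, 16]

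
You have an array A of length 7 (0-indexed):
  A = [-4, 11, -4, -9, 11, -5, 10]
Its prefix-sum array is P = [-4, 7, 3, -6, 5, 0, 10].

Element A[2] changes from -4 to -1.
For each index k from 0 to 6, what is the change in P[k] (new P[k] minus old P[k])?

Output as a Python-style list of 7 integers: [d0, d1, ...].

Element change: A[2] -4 -> -1, delta = 3
For k < 2: P[k] unchanged, delta_P[k] = 0
For k >= 2: P[k] shifts by exactly 3
Delta array: [0, 0, 3, 3, 3, 3, 3]

Answer: [0, 0, 3, 3, 3, 3, 3]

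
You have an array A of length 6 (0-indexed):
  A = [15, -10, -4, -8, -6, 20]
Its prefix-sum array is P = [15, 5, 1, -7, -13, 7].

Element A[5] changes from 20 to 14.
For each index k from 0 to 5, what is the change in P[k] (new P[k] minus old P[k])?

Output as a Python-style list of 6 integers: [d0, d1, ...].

Answer: [0, 0, 0, 0, 0, -6]

Derivation:
Element change: A[5] 20 -> 14, delta = -6
For k < 5: P[k] unchanged, delta_P[k] = 0
For k >= 5: P[k] shifts by exactly -6
Delta array: [0, 0, 0, 0, 0, -6]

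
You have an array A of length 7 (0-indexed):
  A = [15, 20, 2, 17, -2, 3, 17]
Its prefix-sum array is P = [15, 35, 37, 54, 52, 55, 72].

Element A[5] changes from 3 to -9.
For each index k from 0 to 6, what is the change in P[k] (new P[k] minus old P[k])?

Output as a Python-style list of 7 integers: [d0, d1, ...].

Answer: [0, 0, 0, 0, 0, -12, -12]

Derivation:
Element change: A[5] 3 -> -9, delta = -12
For k < 5: P[k] unchanged, delta_P[k] = 0
For k >= 5: P[k] shifts by exactly -12
Delta array: [0, 0, 0, 0, 0, -12, -12]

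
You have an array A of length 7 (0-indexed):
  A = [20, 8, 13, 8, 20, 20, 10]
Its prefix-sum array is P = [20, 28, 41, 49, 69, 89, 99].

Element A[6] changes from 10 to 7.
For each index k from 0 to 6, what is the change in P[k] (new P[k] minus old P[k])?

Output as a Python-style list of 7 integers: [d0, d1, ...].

Element change: A[6] 10 -> 7, delta = -3
For k < 6: P[k] unchanged, delta_P[k] = 0
For k >= 6: P[k] shifts by exactly -3
Delta array: [0, 0, 0, 0, 0, 0, -3]

Answer: [0, 0, 0, 0, 0, 0, -3]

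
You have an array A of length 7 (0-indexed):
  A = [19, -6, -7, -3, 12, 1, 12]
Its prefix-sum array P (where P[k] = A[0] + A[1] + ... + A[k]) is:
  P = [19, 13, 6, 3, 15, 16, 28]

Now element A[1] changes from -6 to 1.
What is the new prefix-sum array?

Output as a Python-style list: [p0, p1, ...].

Answer: [19, 20, 13, 10, 22, 23, 35]

Derivation:
Change: A[1] -6 -> 1, delta = 7
P[k] for k < 1: unchanged (A[1] not included)
P[k] for k >= 1: shift by delta = 7
  P[0] = 19 + 0 = 19
  P[1] = 13 + 7 = 20
  P[2] = 6 + 7 = 13
  P[3] = 3 + 7 = 10
  P[4] = 15 + 7 = 22
  P[5] = 16 + 7 = 23
  P[6] = 28 + 7 = 35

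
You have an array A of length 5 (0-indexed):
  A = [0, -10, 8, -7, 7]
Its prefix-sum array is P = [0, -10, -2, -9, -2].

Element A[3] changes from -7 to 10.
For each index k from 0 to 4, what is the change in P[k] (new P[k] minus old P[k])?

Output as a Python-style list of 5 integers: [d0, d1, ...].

Answer: [0, 0, 0, 17, 17]

Derivation:
Element change: A[3] -7 -> 10, delta = 17
For k < 3: P[k] unchanged, delta_P[k] = 0
For k >= 3: P[k] shifts by exactly 17
Delta array: [0, 0, 0, 17, 17]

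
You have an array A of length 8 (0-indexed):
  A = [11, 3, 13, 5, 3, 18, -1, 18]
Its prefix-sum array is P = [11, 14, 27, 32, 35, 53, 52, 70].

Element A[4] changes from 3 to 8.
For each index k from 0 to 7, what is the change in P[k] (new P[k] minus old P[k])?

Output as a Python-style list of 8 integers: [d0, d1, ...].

Element change: A[4] 3 -> 8, delta = 5
For k < 4: P[k] unchanged, delta_P[k] = 0
For k >= 4: P[k] shifts by exactly 5
Delta array: [0, 0, 0, 0, 5, 5, 5, 5]

Answer: [0, 0, 0, 0, 5, 5, 5, 5]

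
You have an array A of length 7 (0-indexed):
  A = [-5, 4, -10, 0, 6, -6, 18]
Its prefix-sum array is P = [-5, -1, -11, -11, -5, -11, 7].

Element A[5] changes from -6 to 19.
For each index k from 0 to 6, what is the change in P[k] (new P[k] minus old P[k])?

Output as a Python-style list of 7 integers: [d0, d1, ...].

Element change: A[5] -6 -> 19, delta = 25
For k < 5: P[k] unchanged, delta_P[k] = 0
For k >= 5: P[k] shifts by exactly 25
Delta array: [0, 0, 0, 0, 0, 25, 25]

Answer: [0, 0, 0, 0, 0, 25, 25]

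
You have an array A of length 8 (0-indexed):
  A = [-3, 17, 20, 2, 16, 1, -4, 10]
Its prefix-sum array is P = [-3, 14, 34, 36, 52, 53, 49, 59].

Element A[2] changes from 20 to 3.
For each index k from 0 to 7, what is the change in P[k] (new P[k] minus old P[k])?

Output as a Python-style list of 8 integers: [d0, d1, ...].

Element change: A[2] 20 -> 3, delta = -17
For k < 2: P[k] unchanged, delta_P[k] = 0
For k >= 2: P[k] shifts by exactly -17
Delta array: [0, 0, -17, -17, -17, -17, -17, -17]

Answer: [0, 0, -17, -17, -17, -17, -17, -17]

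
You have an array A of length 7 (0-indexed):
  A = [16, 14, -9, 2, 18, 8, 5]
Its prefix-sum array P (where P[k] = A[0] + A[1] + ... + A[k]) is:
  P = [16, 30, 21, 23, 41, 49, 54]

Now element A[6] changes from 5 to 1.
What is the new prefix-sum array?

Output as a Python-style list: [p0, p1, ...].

Answer: [16, 30, 21, 23, 41, 49, 50]

Derivation:
Change: A[6] 5 -> 1, delta = -4
P[k] for k < 6: unchanged (A[6] not included)
P[k] for k >= 6: shift by delta = -4
  P[0] = 16 + 0 = 16
  P[1] = 30 + 0 = 30
  P[2] = 21 + 0 = 21
  P[3] = 23 + 0 = 23
  P[4] = 41 + 0 = 41
  P[5] = 49 + 0 = 49
  P[6] = 54 + -4 = 50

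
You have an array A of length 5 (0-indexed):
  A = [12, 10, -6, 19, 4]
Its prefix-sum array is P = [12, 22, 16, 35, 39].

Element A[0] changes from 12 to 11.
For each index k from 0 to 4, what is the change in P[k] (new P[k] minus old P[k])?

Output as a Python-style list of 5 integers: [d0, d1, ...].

Element change: A[0] 12 -> 11, delta = -1
For k < 0: P[k] unchanged, delta_P[k] = 0
For k >= 0: P[k] shifts by exactly -1
Delta array: [-1, -1, -1, -1, -1]

Answer: [-1, -1, -1, -1, -1]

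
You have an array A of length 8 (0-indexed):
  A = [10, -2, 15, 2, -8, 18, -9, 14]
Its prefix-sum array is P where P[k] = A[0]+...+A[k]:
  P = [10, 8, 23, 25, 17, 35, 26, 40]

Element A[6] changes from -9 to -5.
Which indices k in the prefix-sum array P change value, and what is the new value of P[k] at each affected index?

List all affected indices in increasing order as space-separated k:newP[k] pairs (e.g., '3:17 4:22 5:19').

P[k] = A[0] + ... + A[k]
P[k] includes A[6] iff k >= 6
Affected indices: 6, 7, ..., 7; delta = 4
  P[6]: 26 + 4 = 30
  P[7]: 40 + 4 = 44

Answer: 6:30 7:44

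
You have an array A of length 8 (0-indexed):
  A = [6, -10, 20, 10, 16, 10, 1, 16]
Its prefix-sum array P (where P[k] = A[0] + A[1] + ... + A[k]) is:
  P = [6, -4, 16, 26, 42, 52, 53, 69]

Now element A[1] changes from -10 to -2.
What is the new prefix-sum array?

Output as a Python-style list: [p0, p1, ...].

Answer: [6, 4, 24, 34, 50, 60, 61, 77]

Derivation:
Change: A[1] -10 -> -2, delta = 8
P[k] for k < 1: unchanged (A[1] not included)
P[k] for k >= 1: shift by delta = 8
  P[0] = 6 + 0 = 6
  P[1] = -4 + 8 = 4
  P[2] = 16 + 8 = 24
  P[3] = 26 + 8 = 34
  P[4] = 42 + 8 = 50
  P[5] = 52 + 8 = 60
  P[6] = 53 + 8 = 61
  P[7] = 69 + 8 = 77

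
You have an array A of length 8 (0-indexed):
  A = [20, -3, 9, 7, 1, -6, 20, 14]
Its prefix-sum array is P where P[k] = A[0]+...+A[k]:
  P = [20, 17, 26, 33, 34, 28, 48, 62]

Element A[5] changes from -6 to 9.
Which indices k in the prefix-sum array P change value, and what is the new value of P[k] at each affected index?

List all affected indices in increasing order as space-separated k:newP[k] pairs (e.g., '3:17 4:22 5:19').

P[k] = A[0] + ... + A[k]
P[k] includes A[5] iff k >= 5
Affected indices: 5, 6, ..., 7; delta = 15
  P[5]: 28 + 15 = 43
  P[6]: 48 + 15 = 63
  P[7]: 62 + 15 = 77

Answer: 5:43 6:63 7:77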